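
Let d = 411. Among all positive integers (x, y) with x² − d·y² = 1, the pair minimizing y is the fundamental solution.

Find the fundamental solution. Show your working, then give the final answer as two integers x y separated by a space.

49730 2453

√411 = [20; 3,1,1,1,19,1,1,1,3,40, …], period ℓ=10 (even) → k=9
i=0: a=20 ⇒ p=20, q=1
i=1: a=3 ⇒ p=61, q=3
…
i=3: a=1 ⇒ p=142, q=7
…
i=5: a=19 ⇒ p=4379, q=216
i=6: a=1 ⇒ p=4602, q=227
…
i=8: a=1 ⇒ p=13583, q=670
i=9: a=3 ⇒ p=49730, q=2453
fundamental: x₁=49730, y₁=2453  (since 2473072900 − 411·6017209 = 1)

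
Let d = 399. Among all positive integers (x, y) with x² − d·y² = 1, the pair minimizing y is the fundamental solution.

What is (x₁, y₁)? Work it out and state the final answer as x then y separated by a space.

20 1

√399 = [19; 1,38, …], period ℓ=2 (even) → k=1
k=0  a_k=19  p_k/q_k = 19/1
k=1  a_k=1  p_k/q_k = 20/1
(x₁, y₁) = (20, 1);  20² − 399·1² = 1 ✓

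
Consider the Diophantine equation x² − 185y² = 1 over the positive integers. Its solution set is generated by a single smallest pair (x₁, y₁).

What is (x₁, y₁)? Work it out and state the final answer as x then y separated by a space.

√185 = [13; 1,1,1,1,26, …], period ℓ=5 (odd) → k=9
step 0: (13, 1)  from 13·(1,0) + (0,1)
step 1: (14, 1)  from 1·(13,1) + (1,0)
step 2: (27, 2)  from 1·(14,1) + (13,1)
step 3: (41, 3)  from 1·(27,2) + (14,1)
step 4: (68, 5)  from 1·(41,3) + (27,2)
…
step 6: (1877, 138)  from 1·(1809,133) + (68,5)
…
step 8: (5563, 409)  from 1·(3686,271) + (1877,138)
step 9: (9249, 680)  from 1·(5563,409) + (3686,271)
fundamental: x₁=9249, y₁=680  (since 85544001 − 185·462400 = 1)

9249 680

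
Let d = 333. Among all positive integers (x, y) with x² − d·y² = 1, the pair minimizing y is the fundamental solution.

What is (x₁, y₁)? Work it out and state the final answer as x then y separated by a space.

d=333: √d = [18; 4,36] (ℓ=2, even), read p_1/q_1
k=0  a_k=18  p_k/q_k = 18/1
k=1  a_k=4  p_k/q_k = 73/4
(x₁, y₁) = (73, 4);  73² − 333·4² = 1 ✓

73 4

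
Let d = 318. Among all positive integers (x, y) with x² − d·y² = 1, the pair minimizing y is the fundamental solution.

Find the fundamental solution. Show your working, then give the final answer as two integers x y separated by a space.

√318 → a₀=17, period (1,4,1,34); ℓ=4 even so k=3
a_0=17:  p_0=17·1+0=17,  q_0=17·0+1=1
a_1=1:  p_1=1·17+1=18,  q_1=1·1+0=1
a_2=4:  p_2=4·18+17=89,  q_2=4·1+1=5
a_3=1:  p_3=1·89+18=107,  q_3=1·5+1=6
→ (107, 6).  Check: 107²=11449, 318·6²=11448, difference 1.

107 6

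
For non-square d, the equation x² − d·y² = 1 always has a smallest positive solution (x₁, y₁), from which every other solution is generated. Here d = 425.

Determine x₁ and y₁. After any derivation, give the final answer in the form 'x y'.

143649 6968

[20; 1,1,1,1,1,1,40] for √425; ℓ=7 ⇒ convergent index 13
step 0: (20, 1)  from 20·(1,0) + (0,1)
step 1: (21, 1)  from 1·(20,1) + (1,0)
step 2: (41, 2)  from 1·(21,1) + (20,1)
…
step 4: (103, 5)  from 1·(62,3) + (41,2)
step 5: (165, 8)  from 1·(103,5) + (62,3)
step 6: (268, 13)  from 1·(165,8) + (103,5)
…
step 8: (11153, 541)  from 1·(10885,528) + (268,13)
step 9: (22038, 1069)  from 1·(11153,541) + (10885,528)
step 10: (33191, 1610)  from 1·(22038,1069) + (11153,541)
step 11: (55229, 2679)  from 1·(33191,1610) + (22038,1069)
step 12: (88420, 4289)  from 1·(55229,2679) + (33191,1610)
step 13: (143649, 6968)  from 1·(88420,4289) + (55229,2679)
fundamental: x₁=143649, y₁=6968  (since 20635035201 − 425·48553024 = 1)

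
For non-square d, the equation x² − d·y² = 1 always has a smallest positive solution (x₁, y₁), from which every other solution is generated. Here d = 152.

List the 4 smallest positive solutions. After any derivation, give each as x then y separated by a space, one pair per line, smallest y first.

√152 → a₀=12, period (3,24); ℓ=2 even so k=1
a_0=12:  p_0=12·1+0=12,  q_0=12·0+1=1
a_1=3:  p_1=3·12+1=37,  q_1=3·1+0=3
(x₁, y₁) = (37, 3);  37² − 152·3² = 1 ✓
k=2:  x_2 = 37·37+152·3·3 = 2737,  y_2 = 37·3+3·37 = 222
k=3:  x_3 = 37·2737+152·3·222 = 202501,  y_3 = 37·222+3·2737 = 16425
k=4:  x_4 = 37·202501+152·3·16425 = 14982337,  y_4 = 37·16425+3·202501 = 1215228

37 3
2737 222
202501 16425
14982337 1215228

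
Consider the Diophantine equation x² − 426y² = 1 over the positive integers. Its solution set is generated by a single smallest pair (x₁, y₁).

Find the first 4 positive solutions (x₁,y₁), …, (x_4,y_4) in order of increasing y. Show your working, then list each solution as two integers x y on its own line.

88751 4300
15753480001 763258600
2796274207048751 135479928012900
496344264283813920001 24047958181382517200

[20; 1,1,1,3,2,6,2,3,1,1,1,40] for √426; ℓ=12 ⇒ convergent index 11
a_0=20:  p_0=20·1+0=20,  q_0=20·0+1=1
…
a_2=1:  p_2=1·21+20=41,  q_2=1·1+1=2
a_3=1:  p_3=1·41+21=62,  q_3=1·2+1=3
a_4=3:  p_4=3·62+41=227,  q_4=3·3+2=11
…
a_6=6:  p_6=6·516+227=3323,  q_6=6·25+11=161
a_7=2:  p_7=2·3323+516=7162,  q_7=2·161+25=347
a_8=3:  p_8=3·7162+3323=24809,  q_8=3·347+161=1202
…
a_10=1:  p_10=1·31971+24809=56780,  q_10=1·1549+1202=2751
a_11=1:  p_11=1·56780+31971=88751,  q_11=1·2751+1549=4300
(x₁, y₁) = (88751, 4300);  88751² − 426·4300² = 1 ✓
k=2:  x_2 = 88751·88751+426·4300·4300 = 15753480001,  y_2 = 88751·4300+4300·88751 = 763258600
k=3:  x_3 = 88751·15753480001+426·4300·763258600 = 2796274207048751,  y_3 = 88751·763258600+4300·15753480001 = 135479928012900
k=4:  x_4 = 88751·2796274207048751+426·4300·135479928012900 = 496344264283813920001,  y_4 = 88751·135479928012900+4300·2796274207048751 = 24047958181382517200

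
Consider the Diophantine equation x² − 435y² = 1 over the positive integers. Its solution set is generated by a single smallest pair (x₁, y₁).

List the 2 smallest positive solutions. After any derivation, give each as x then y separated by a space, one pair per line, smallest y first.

146 7
42631 2044

[20; 1,5,1,40] for √435; ℓ=4 ⇒ convergent index 3
a_0=20:  p_0=20·1+0=20,  q_0=20·0+1=1
a_1=1:  p_1=1·20+1=21,  q_1=1·1+0=1
a_2=5:  p_2=5·21+20=125,  q_2=5·1+1=6
a_3=1:  p_3=1·125+21=146,  q_3=1·6+1=7
fundamental: x₁=146, y₁=7  (since 21316 − 435·49 = 1)
(x_2, y_2) = (146·146 + 435·7·7, 146·7 + 7·146) = (42631, 2044)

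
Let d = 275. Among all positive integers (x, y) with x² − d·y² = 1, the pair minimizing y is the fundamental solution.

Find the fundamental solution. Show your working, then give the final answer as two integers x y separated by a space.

199 12

√275 = [16; 1,1,2,1,1,32, …], period ℓ=6 (even) → k=5
a_0=16:  p_0=16·1+0=16,  q_0=16·0+1=1
…
a_3=2:  p_3=2·33+17=83,  q_3=2·2+1=5
a_4=1:  p_4=1·83+33=116,  q_4=1·5+2=7
a_5=1:  p_5=1·116+83=199,  q_5=1·7+5=12
→ (199, 12).  Check: 199²=39601, 275·12²=39600, difference 1.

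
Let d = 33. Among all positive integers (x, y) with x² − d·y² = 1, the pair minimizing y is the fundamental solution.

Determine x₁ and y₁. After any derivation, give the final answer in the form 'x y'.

23 4

d=33: √d = [5; 1,2,1,10] (ℓ=4, even), read p_3/q_3
step 0: (5, 1)  from 5·(1,0) + (0,1)
…
step 2: (17, 3)  from 2·(6,1) + (5,1)
step 3: (23, 4)  from 1·(17,3) + (6,1)
fundamental: x₁=23, y₁=4  (since 529 − 33·16 = 1)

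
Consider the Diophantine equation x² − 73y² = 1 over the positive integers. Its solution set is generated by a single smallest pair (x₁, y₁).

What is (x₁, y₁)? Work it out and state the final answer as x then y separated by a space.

2281249 267000

√73 → a₀=8, period (1,1,5,5,1,1,16); ℓ=7 odd so k=13
a_0=8:  p_0=8·1+0=8,  q_0=8·0+1=1
…
a_5=1:  p_5=1·487+94=581,  q_5=1·57+11=68
…
a_11=5:  p_11=5·200767+36406=1040241,  q_11=5·23498+4261=121751
a_12=1:  p_12=1·1040241+200767=1241008,  q_12=1·121751+23498=145249
a_13=1:  p_13=1·1241008+1040241=2281249,  q_13=1·145249+121751=267000
(x₁, y₁) = (2281249, 267000);  2281249² − 73·267000² = 1 ✓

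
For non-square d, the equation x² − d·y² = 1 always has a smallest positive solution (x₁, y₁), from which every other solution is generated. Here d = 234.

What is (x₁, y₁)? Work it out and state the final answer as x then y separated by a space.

5201 340

√234 = [15; 3,2,1,2,1,2,3,30, …], period ℓ=8 (even) → k=7
k=0  a_k=15  p_k/q_k = 15/1
k=1  a_k=3  p_k/q_k = 46/3
k=2  a_k=2  p_k/q_k = 107/7
k=3  a_k=1  p_k/q_k = 153/10
k=4  a_k=2  p_k/q_k = 413/27
…
k=6  a_k=2  p_k/q_k = 1545/101
k=7  a_k=3  p_k/q_k = 5201/340
(x₁, y₁) = (5201, 340);  5201² − 234·340² = 1 ✓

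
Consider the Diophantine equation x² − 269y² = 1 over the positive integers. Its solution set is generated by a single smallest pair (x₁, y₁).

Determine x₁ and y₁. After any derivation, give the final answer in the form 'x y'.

d=269: √d = [16; 2,2,32] (ℓ=3, odd), read p_5/q_5
k=0  a_k=16  p_k/q_k = 16/1
k=1  a_k=2  p_k/q_k = 33/2
k=2  a_k=2  p_k/q_k = 82/5
k=3  a_k=32  p_k/q_k = 2657/162
k=4  a_k=2  p_k/q_k = 5396/329
k=5  a_k=2  p_k/q_k = 13449/820
(x₁, y₁) = (13449, 820);  13449² − 269·820² = 1 ✓

13449 820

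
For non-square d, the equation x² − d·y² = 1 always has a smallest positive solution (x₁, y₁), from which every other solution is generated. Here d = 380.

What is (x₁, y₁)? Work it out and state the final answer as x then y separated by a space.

√380 → a₀=19, period (2,38); ℓ=2 even so k=1
k=0  a_k=19  p_k/q_k = 19/1
k=1  a_k=2  p_k/q_k = 39/2
→ (39, 2).  Check: 39²=1521, 380·2²=1520, difference 1.

39 2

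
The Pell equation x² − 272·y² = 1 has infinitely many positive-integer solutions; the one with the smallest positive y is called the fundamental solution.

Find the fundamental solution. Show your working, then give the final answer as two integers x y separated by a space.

[16; 2,32] for √272; ℓ=2 ⇒ convergent index 1
i=0: a=16 ⇒ p=16, q=1
i=1: a=2 ⇒ p=33, q=2
→ (33, 2).  Check: 33²=1089, 272·2²=1088, difference 1.

33 2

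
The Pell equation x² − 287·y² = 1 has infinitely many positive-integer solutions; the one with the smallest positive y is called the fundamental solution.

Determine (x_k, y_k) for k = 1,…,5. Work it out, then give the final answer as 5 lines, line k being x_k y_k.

288 17
165887 9792
95550624 5640175
55036993537 3248731008
31701212726688 1871263420433

√287 → a₀=16, period (1,15,1,32); ℓ=4 even so k=3
step 0: (16, 1)  from 16·(1,0) + (0,1)
…
step 2: (271, 16)  from 15·(17,1) + (16,1)
step 3: (288, 17)  from 1·(271,16) + (17,1)
fundamental: x₁=288, y₁=17  (since 82944 − 287·289 = 1)
k=2:  x_2 = 288·288+287·17·17 = 165887,  y_2 = 288·17+17·288 = 9792
k=3:  x_3 = 288·165887+287·17·9792 = 95550624,  y_3 = 288·9792+17·165887 = 5640175
k=4:  x_4 = 288·95550624+287·17·5640175 = 55036993537,  y_4 = 288·5640175+17·95550624 = 3248731008
k=5:  x_5 = 288·55036993537+287·17·3248731008 = 31701212726688,  y_5 = 288·3248731008+17·55036993537 = 1871263420433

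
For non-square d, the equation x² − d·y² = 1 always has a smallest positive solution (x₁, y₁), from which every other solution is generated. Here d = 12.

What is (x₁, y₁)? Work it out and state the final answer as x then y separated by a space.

√12 → a₀=3, period (2,6); ℓ=2 even so k=1
step 0: (3, 1)  from 3·(1,0) + (0,1)
step 1: (7, 2)  from 2·(3,1) + (1,0)
fundamental: x₁=7, y₁=2  (since 49 − 12·4 = 1)

7 2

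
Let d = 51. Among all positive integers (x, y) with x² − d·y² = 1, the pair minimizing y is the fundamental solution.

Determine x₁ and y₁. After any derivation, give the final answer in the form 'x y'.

√51 = [7; 7,14, …], period ℓ=2 (even) → k=1
i=0: a=7 ⇒ p=7, q=1
i=1: a=7 ⇒ p=50, q=7
fundamental: x₁=50, y₁=7  (since 2500 − 51·49 = 1)

50 7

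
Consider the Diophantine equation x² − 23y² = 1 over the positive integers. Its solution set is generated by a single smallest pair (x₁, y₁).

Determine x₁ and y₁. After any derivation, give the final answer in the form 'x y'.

24 5

[4; 1,3,1,8] for √23; ℓ=4 ⇒ convergent index 3
a_0=4:  p_0=4·1+0=4,  q_0=4·0+1=1
a_1=1:  p_1=1·4+1=5,  q_1=1·1+0=1
a_2=3:  p_2=3·5+4=19,  q_2=3·1+1=4
a_3=1:  p_3=1·19+5=24,  q_3=1·4+1=5
(x₁, y₁) = (24, 5);  24² − 23·5² = 1 ✓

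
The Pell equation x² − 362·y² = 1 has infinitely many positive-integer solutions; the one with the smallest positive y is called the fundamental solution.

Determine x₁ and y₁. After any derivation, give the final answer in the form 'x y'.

723 38

d=362: √d = [19; 38] (ℓ=1, odd), read p_1/q_1
k=0  a_k=19  p_k/q_k = 19/1
k=1  a_k=38  p_k/q_k = 723/38
(x₁, y₁) = (723, 38);  723² − 362·38² = 1 ✓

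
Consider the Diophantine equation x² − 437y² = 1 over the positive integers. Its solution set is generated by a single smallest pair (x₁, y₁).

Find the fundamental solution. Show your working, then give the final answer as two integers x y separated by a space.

d=437: √d = [20; 1,9,2,9,1,40] (ℓ=6, even), read p_5/q_5
k=0  a_k=20  p_k/q_k = 20/1
k=1  a_k=1  p_k/q_k = 21/1
k=2  a_k=9  p_k/q_k = 209/10
k=3  a_k=2  p_k/q_k = 439/21
k=4  a_k=9  p_k/q_k = 4160/199
k=5  a_k=1  p_k/q_k = 4599/220
(x₁, y₁) = (4599, 220);  4599² − 437·220² = 1 ✓

4599 220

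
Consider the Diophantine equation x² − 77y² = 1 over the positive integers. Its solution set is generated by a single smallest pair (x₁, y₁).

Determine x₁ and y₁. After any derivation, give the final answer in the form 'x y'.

351 40

√77 → a₀=8, period (1,3,2,3,1,16); ℓ=6 even so k=5
step 0: (8, 1)  from 8·(1,0) + (0,1)
step 1: (9, 1)  from 1·(8,1) + (1,0)
…
step 4: (272, 31)  from 3·(79,9) + (35,4)
step 5: (351, 40)  from 1·(272,31) + (79,9)
(x₁, y₁) = (351, 40);  351² − 77·40² = 1 ✓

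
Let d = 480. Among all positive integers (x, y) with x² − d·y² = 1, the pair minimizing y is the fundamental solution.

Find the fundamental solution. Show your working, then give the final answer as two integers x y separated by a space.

√480 = [21; 1,9,1,42, …], period ℓ=4 (even) → k=3
i=0: a=21 ⇒ p=21, q=1
i=1: a=1 ⇒ p=22, q=1
i=2: a=9 ⇒ p=219, q=10
i=3: a=1 ⇒ p=241, q=11
fundamental: x₁=241, y₁=11  (since 58081 − 480·121 = 1)

241 11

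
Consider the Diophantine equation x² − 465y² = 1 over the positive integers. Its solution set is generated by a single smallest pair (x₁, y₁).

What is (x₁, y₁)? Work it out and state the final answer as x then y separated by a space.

d=465: √d = [21; 1,1,3,2,2,2,3,1,1,42] (ℓ=10, even), read p_9/q_9
a_0=21:  p_0=21·1+0=21,  q_0=21·0+1=1
a_1=1:  p_1=1·21+1=22,  q_1=1·1+0=1
a_2=1:  p_2=1·22+21=43,  q_2=1·1+1=2
a_3=3:  p_3=3·43+22=151,  q_3=3·2+1=7
a_4=2:  p_4=2·151+43=345,  q_4=2·7+2=16
a_5=2:  p_5=2·345+151=841,  q_5=2·16+7=39
a_6=2:  p_6=2·841+345=2027,  q_6=2·39+16=94
…
a_8=1:  p_8=1·6922+2027=8949,  q_8=1·321+94=415
a_9=1:  p_9=1·8949+6922=15871,  q_9=1·415+321=736
fundamental: x₁=15871, y₁=736  (since 251888641 − 465·541696 = 1)

15871 736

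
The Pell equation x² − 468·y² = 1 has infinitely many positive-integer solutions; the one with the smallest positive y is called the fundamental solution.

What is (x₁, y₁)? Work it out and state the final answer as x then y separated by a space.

649 30

√468 = [21; 1,1,1,2,1,1,1,42, …], period ℓ=8 (even) → k=7
i=0: a=21 ⇒ p=21, q=1
i=1: a=1 ⇒ p=22, q=1
i=2: a=1 ⇒ p=43, q=2
i=3: a=1 ⇒ p=65, q=3
i=4: a=2 ⇒ p=173, q=8
i=5: a=1 ⇒ p=238, q=11
i=6: a=1 ⇒ p=411, q=19
i=7: a=1 ⇒ p=649, q=30
→ (649, 30).  Check: 649²=421201, 468·30²=421200, difference 1.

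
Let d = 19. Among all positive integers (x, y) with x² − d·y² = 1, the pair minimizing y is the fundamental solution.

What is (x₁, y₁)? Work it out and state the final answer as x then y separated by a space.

d=19: √d = [4; 2,1,3,1,2,8] (ℓ=6, even), read p_5/q_5
a_0=4:  p_0=4·1+0=4,  q_0=4·0+1=1
a_1=2:  p_1=2·4+1=9,  q_1=2·1+0=2
a_2=1:  p_2=1·9+4=13,  q_2=1·2+1=3
a_3=3:  p_3=3·13+9=48,  q_3=3·3+2=11
a_4=1:  p_4=1·48+13=61,  q_4=1·11+3=14
a_5=2:  p_5=2·61+48=170,  q_5=2·14+11=39
(x₁, y₁) = (170, 39);  170² − 19·39² = 1 ✓

170 39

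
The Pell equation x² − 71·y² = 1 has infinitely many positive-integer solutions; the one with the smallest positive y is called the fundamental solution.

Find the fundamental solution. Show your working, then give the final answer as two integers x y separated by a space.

[8; 2,2,1,7,1,2,2,16] for √71; ℓ=8 ⇒ convergent index 7
a_0=8:  p_0=8·1+0=8,  q_0=8·0+1=1
…
a_6=2:  p_6=2·514+455=1483,  q_6=2·61+54=176
a_7=2:  p_7=2·1483+514=3480,  q_7=2·176+61=413
fundamental: x₁=3480, y₁=413  (since 12110400 − 71·170569 = 1)

3480 413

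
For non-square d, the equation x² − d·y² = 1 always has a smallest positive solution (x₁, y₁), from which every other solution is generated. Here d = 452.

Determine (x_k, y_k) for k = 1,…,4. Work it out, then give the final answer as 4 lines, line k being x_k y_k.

1204353 56648
2900932297217 136448377488
6987493029899166849 328664025545553880
16830816386073401651890177 791655010315592455701792

d=452: √d = [21; 3,1,5,3,10,3,5,1,3,42] (ℓ=10, even), read p_9/q_9
i=0: a=21 ⇒ p=21, q=1
i=1: a=3 ⇒ p=64, q=3
…
i=3: a=5 ⇒ p=489, q=23
…
i=6: a=3 ⇒ p=49579, q=2332
i=7: a=5 ⇒ p=263904, q=12413
i=8: a=1 ⇒ p=313483, q=14745
i=9: a=3 ⇒ p=1204353, q=56648
(x₁, y₁) = (1204353, 56648);  1204353² − 452·56648² = 1 ✓
(1204353+56648√452)^2 = 2900932297217 + 136448377488√452
(1204353+56648√452)^3 = 6987493029899166849 + 328664025545553880√452
(1204353+56648√452)^4 = 16830816386073401651890177 + 791655010315592455701792√452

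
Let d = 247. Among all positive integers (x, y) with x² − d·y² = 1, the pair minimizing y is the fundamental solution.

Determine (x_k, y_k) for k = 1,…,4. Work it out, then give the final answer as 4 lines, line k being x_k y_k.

85292 5427
14549450527 925759368
2481903468612476 157919736025485
423373021275241155457 26938580249245573872

[15; 1,2,1,1,9,1,9,1,1,2,1,30] for √247; ℓ=12 ⇒ convergent index 11
a_0=15:  p_0=15·1+0=15,  q_0=15·0+1=1
a_1=1:  p_1=1·15+1=16,  q_1=1·1+0=1
…
a_3=1:  p_3=1·47+16=63,  q_3=1·3+1=4
…
a_8=1:  p_8=1·11520+1163=12683,  q_8=1·733+74=807
a_9=1:  p_9=1·12683+11520=24203,  q_9=1·807+733=1540
a_10=2:  p_10=2·24203+12683=61089,  q_10=2·1540+807=3887
a_11=1:  p_11=1·61089+24203=85292,  q_11=1·3887+1540=5427
(x₁, y₁) = (85292, 5427);  85292² − 247·5427² = 1 ✓
(85292+5427√247)^2 = 14549450527 + 925759368√247
(85292+5427√247)^3 = 2481903468612476 + 157919736025485√247
(85292+5427√247)^4 = 423373021275241155457 + 26938580249245573872√247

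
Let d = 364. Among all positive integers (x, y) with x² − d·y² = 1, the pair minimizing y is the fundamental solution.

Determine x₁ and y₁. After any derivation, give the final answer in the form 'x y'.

√364 = [19; 12,1,2,3,1,8,1,3,2,1,12,38, …], period ℓ=12 (even) → k=11
a_0=19:  p_0=19·1+0=19,  q_0=19·0+1=1
a_1=12:  p_1=12·19+1=229,  q_1=12·1+0=12
…
a_3=2:  p_3=2·248+229=725,  q_3=2·13+12=38
a_4=3:  p_4=3·725+248=2423,  q_4=3·38+13=127
…
a_7=1:  p_7=1·27607+3148=30755,  q_7=1·1447+165=1612
…
a_10=1:  p_10=1·270499+119872=390371,  q_10=1·14178+6283=20461
a_11=12:  p_11=12·390371+270499=4954951,  q_11=12·20461+14178=259710
fundamental: x₁=4954951, y₁=259710  (since 24551539412401 − 364·67449284100 = 1)

4954951 259710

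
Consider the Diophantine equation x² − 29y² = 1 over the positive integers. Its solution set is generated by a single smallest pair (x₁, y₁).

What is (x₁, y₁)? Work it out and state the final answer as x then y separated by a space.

√29 → a₀=5, period (2,1,1,2,10); ℓ=5 odd so k=9
step 0: (5, 1)  from 5·(1,0) + (0,1)
step 1: (11, 2)  from 2·(5,1) + (1,0)
step 2: (16, 3)  from 1·(11,2) + (5,1)
…
step 4: (70, 13)  from 2·(27,5) + (16,3)
…
step 8: (3775, 701)  from 1·(2251,418) + (1524,283)
step 9: (9801, 1820)  from 2·(3775,701) + (2251,418)
fundamental: x₁=9801, y₁=1820  (since 96059601 − 29·3312400 = 1)

9801 1820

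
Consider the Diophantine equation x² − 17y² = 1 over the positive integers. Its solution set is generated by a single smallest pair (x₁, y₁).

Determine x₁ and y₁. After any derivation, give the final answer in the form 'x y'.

[4; 8] for √17; ℓ=1 ⇒ convergent index 1
i=0: a=4 ⇒ p=4, q=1
i=1: a=8 ⇒ p=33, q=8
(x₁, y₁) = (33, 8);  33² − 17·8² = 1 ✓

33 8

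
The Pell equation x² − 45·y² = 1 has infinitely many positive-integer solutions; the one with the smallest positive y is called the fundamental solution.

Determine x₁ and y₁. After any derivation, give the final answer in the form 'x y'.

√45 = [6; 1,2,2,2,1,12, …], period ℓ=6 (even) → k=5
step 0: (6, 1)  from 6·(1,0) + (0,1)
step 1: (7, 1)  from 1·(6,1) + (1,0)
…
step 3: (47, 7)  from 2·(20,3) + (7,1)
step 4: (114, 17)  from 2·(47,7) + (20,3)
step 5: (161, 24)  from 1·(114,17) + (47,7)
fundamental: x₁=161, y₁=24  (since 25921 − 45·576 = 1)

161 24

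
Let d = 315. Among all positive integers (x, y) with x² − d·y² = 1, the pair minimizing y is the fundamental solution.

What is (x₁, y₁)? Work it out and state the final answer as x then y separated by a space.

[17; 1,2,1,34] for √315; ℓ=4 ⇒ convergent index 3
a_0=17:  p_0=17·1+0=17,  q_0=17·0+1=1
…
a_2=2:  p_2=2·18+17=53,  q_2=2·1+1=3
a_3=1:  p_3=1·53+18=71,  q_3=1·3+1=4
fundamental: x₁=71, y₁=4  (since 5041 − 315·16 = 1)

71 4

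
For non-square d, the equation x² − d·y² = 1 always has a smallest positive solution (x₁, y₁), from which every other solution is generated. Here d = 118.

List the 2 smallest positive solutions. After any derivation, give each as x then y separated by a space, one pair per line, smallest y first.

306917 28254
188396089777 17343265836

d=118: √d = [10; 1,6,3,2,10,2,3,6,1,20] (ℓ=10, even), read p_9/q_9
step 0: (10, 1)  from 10·(1,0) + (0,1)
step 1: (11, 1)  from 1·(10,1) + (1,0)
step 2: (76, 7)  from 6·(11,1) + (10,1)
step 3: (239, 22)  from 3·(76,7) + (11,1)
step 4: (554, 51)  from 2·(239,22) + (76,7)
step 5: (5779, 532)  from 10·(554,51) + (239,22)
…
step 8: (264802, 24377)  from 6·(42115,3877) + (12112,1115)
step 9: (306917, 28254)  from 1·(264802,24377) + (42115,3877)
(x₁, y₁) = (306917, 28254);  306917² − 118·28254² = 1 ✓
(306917+28254√118)^2 = 188396089777 + 17343265836√118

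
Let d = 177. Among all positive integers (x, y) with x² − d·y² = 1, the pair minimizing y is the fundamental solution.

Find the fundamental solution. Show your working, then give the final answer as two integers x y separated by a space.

√177 = [13; 3,3,2,8,2,3,3,26, …], period ℓ=8 (even) → k=7
i=0: a=13 ⇒ p=13, q=1
…
i=2: a=3 ⇒ p=133, q=10
i=3: a=2 ⇒ p=306, q=23
i=4: a=8 ⇒ p=2581, q=194
…
i=6: a=3 ⇒ p=18985, q=1427
i=7: a=3 ⇒ p=62423, q=4692
→ (62423, 4692).  Check: 62423²=3896630929, 177·4692²=3896630928, difference 1.

62423 4692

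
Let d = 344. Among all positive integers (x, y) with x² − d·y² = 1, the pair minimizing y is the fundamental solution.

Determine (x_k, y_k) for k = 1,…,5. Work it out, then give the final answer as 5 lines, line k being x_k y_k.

√344 = [18; 1,1,4,1,3,1,4,1,1,36, …], period ℓ=10 (even) → k=9
i=0: a=18 ⇒ p=18, q=1
i=1: a=1 ⇒ p=19, q=1
…
i=7: a=4 ⇒ p=4711, q=254
i=8: a=1 ⇒ p=5694, q=307
i=9: a=1 ⇒ p=10405, q=561
(x₁, y₁) = (10405, 561);  10405² − 344·561² = 1 ✓
k=2:  x_2 = 10405·10405+344·561·561 = 216528049,  y_2 = 10405·561+561·10405 = 11674410
k=3:  x_3 = 10405·216528049+344·561·11674410 = 4505948689285,  y_3 = 10405·11674410+561·216528049 = 242944471539
k=4:  x_4 = 10405·4505948689285+344·561·242944471539 = 93768792007492801,  y_4 = 10405·242944471539+561·4505948689285 = 5055674441052180
k=5:  x_5 = 10405·93768792007492801+344·561·5055674441052180 = 1951328557169976499525,  y_5 = 10405·5055674441052180+561·93768792007492801 = 105208584875351394261

10405 561
216528049 11674410
4505948689285 242944471539
93768792007492801 5055674441052180
1951328557169976499525 105208584875351394261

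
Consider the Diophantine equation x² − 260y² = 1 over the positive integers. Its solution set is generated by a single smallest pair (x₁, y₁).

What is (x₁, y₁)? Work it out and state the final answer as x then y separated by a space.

[16; 8,32] for √260; ℓ=2 ⇒ convergent index 1
a_0=16:  p_0=16·1+0=16,  q_0=16·0+1=1
a_1=8:  p_1=8·16+1=129,  q_1=8·1+0=8
(x₁, y₁) = (129, 8);  129² − 260·8² = 1 ✓

129 8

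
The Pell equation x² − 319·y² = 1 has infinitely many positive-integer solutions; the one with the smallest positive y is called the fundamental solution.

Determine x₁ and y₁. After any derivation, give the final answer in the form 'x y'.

d=319: √d = [17; 1,6,5,1,4,…,6,1,34] (ℓ=14, even), read p_13/q_13
i=0: a=17 ⇒ p=17, q=1
i=1: a=1 ⇒ p=18, q=1
i=2: a=6 ⇒ p=125, q=7
i=3: a=5 ⇒ p=643, q=36
…
i=6: a=3 ⇒ p=11913, q=667
i=7: a=1 ⇒ p=15628, q=875
i=8: a=3 ⇒ p=58797, q=3292
i=9: a=4 ⇒ p=250816, q=14043
…
i=11: a=5 ⇒ p=1798881, q=100718
i=12: a=6 ⇒ p=11102899, q=621643
i=13: a=1 ⇒ p=12901780, q=722361
→ (12901780, 722361).  Check: 12901780²=166455927168400, 319·722361²=166455927168399, difference 1.

12901780 722361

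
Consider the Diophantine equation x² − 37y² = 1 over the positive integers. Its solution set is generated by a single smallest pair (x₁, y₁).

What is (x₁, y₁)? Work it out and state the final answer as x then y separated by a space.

73 12

√37 → a₀=6, period (12); ℓ=1 odd so k=1
a_0=6:  p_0=6·1+0=6,  q_0=6·0+1=1
a_1=12:  p_1=12·6+1=73,  q_1=12·1+0=12
(x₁, y₁) = (73, 12);  73² − 37·12² = 1 ✓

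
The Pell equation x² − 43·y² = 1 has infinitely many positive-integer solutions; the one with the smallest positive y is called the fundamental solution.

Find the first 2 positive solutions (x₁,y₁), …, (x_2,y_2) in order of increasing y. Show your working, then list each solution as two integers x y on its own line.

[6; 1,1,3,1,5,1,3,1,1,12] for √43; ℓ=10 ⇒ convergent index 9
i=0: a=6 ⇒ p=6, q=1
…
i=2: a=1 ⇒ p=13, q=2
i=3: a=3 ⇒ p=46, q=7
…
i=5: a=5 ⇒ p=341, q=52
…
i=8: a=1 ⇒ p=1941, q=296
i=9: a=1 ⇒ p=3482, q=531
→ (3482, 531).  Check: 3482²=12124324, 43·531²=12124323, difference 1.
k=2:  x_2 = 3482·3482+43·531·531 = 24248647,  y_2 = 3482·531+531·3482 = 3697884

3482 531
24248647 3697884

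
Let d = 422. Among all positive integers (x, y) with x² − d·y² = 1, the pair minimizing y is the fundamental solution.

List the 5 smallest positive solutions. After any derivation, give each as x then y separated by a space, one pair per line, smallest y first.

7022501 341850
98631040590001 4801283933700
1385273162348638202501 67434042451384025550
19456164335732849620362360001 947111261097768740333867400
273261867007695159110526238300562501 13302179556340616719484196916709250

√422 → a₀=20, period (1,1,5,2,1,…,1,1,40); ℓ=14 even so k=13
a_0=20:  p_0=20·1+0=20,  q_0=20·0+1=1
a_1=1:  p_1=1·20+1=21,  q_1=1·1+0=1
…
a_12=1:  p_12=1·3211821+598859=3810680,  q_12=1·156349+29152=185501
a_13=1:  p_13=1·3810680+3211821=7022501,  q_13=1·185501+156349=341850
(x₁, y₁) = (7022501, 341850);  7022501² − 422·341850² = 1 ✓
k=2:  x_2 = 7022501·7022501+422·341850·341850 = 98631040590001,  y_2 = 7022501·341850+341850·7022501 = 4801283933700
k=3:  x_3 = 7022501·98631040590001+422·341850·4801283933700 = 1385273162348638202501,  y_3 = 7022501·4801283933700+341850·98631040590001 = 67434042451384025550
k=4:  x_4 = 7022501·1385273162348638202501+422·341850·67434042451384025550 = 19456164335732849620362360001,  y_4 = 7022501·67434042451384025550+341850·1385273162348638202501 = 947111261097768740333867400
k=5:  x_5 = 7022501·19456164335732849620362360001+422·341850·947111261097768740333867400 = 273261867007695159110526238300562501,  y_5 = 7022501·947111261097768740333867400+341850·19456164335732849620362360001 = 13302179556340616719484196916709250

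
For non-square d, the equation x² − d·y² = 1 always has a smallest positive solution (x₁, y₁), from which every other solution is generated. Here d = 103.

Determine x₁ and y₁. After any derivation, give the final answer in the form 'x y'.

d=103: √d = [10; 6,1,2,1,1,9,1,1,2,1,6,20] (ℓ=12, even), read p_11/q_11
a_0=10:  p_0=10·1+0=10,  q_0=10·0+1=1
a_1=6:  p_1=6·10+1=61,  q_1=6·1+0=6
…
a_5=1:  p_5=1·274+203=477,  q_5=1·27+20=47
…
a_8=1:  p_8=1·5044+4567=9611,  q_8=1·497+450=947
a_9=2:  p_9=2·9611+5044=24266,  q_9=2·947+497=2391
a_10=1:  p_10=1·24266+9611=33877,  q_10=1·2391+947=3338
a_11=6:  p_11=6·33877+24266=227528,  q_11=6·3338+2391=22419
fundamental: x₁=227528, y₁=22419  (since 51768990784 − 103·502611561 = 1)

227528 22419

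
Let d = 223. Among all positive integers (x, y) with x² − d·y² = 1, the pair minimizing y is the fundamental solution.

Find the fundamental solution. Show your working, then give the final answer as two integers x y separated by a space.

d=223: √d = [14; 1,13,1,28] (ℓ=4, even), read p_3/q_3
a_0=14:  p_0=14·1+0=14,  q_0=14·0+1=1
a_1=1:  p_1=1·14+1=15,  q_1=1·1+0=1
a_2=13:  p_2=13·15+14=209,  q_2=13·1+1=14
a_3=1:  p_3=1·209+15=224,  q_3=1·14+1=15
fundamental: x₁=224, y₁=15  (since 50176 − 223·225 = 1)

224 15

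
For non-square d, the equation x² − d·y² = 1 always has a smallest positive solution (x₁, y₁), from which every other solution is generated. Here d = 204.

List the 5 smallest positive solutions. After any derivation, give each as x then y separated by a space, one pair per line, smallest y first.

4999 350
49980001 3499300
499700044999 34986001050
4996000999920001 349790034998600
49950017497500124999 3497200734930001750

√204 → a₀=14, period (3,1,1,6,1,1,3,28); ℓ=8 even so k=7
i=0: a=14 ⇒ p=14, q=1
i=1: a=3 ⇒ p=43, q=3
i=2: a=1 ⇒ p=57, q=4
…
i=4: a=6 ⇒ p=657, q=46
i=5: a=1 ⇒ p=757, q=53
i=6: a=1 ⇒ p=1414, q=99
i=7: a=3 ⇒ p=4999, q=350
→ (4999, 350).  Check: 4999²=24990001, 204·350²=24990000, difference 1.
k=2:  x_2 = 4999·4999+204·350·350 = 49980001,  y_2 = 4999·350+350·4999 = 3499300
k=3:  x_3 = 4999·49980001+204·350·3499300 = 499700044999,  y_3 = 4999·3499300+350·49980001 = 34986001050
k=4:  x_4 = 4999·499700044999+204·350·34986001050 = 4996000999920001,  y_4 = 4999·34986001050+350·499700044999 = 349790034998600
k=5:  x_5 = 4999·4996000999920001+204·350·349790034998600 = 49950017497500124999,  y_5 = 4999·349790034998600+350·4996000999920001 = 3497200734930001750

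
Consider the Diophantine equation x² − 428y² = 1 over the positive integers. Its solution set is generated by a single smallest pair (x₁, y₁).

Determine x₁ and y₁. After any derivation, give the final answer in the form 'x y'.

√428 → a₀=20, period (1,2,4,1,5,10,5,1,4,2,1,40); ℓ=12 even so k=11
k=0  a_k=20  p_k/q_k = 20/1
…
k=3  a_k=4  p_k/q_k = 269/13
k=4  a_k=1  p_k/q_k = 331/16
k=5  a_k=5  p_k/q_k = 1924/93
…
k=7  a_k=5  p_k/q_k = 99779/4823
k=8  a_k=1  p_k/q_k = 119350/5769
k=9  a_k=4  p_k/q_k = 577179/27899
k=10  a_k=2  p_k/q_k = 1273708/61567
k=11  a_k=1  p_k/q_k = 1850887/89466
fundamental: x₁=1850887, y₁=89466  (since 3425782686769 − 428·8004165156 = 1)

1850887 89466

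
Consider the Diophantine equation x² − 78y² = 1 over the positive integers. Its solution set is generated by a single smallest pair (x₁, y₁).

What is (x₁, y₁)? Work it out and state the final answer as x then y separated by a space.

√78 = [8; 1,4,1,16, …], period ℓ=4 (even) → k=3
i=0: a=8 ⇒ p=8, q=1
i=1: a=1 ⇒ p=9, q=1
i=2: a=4 ⇒ p=44, q=5
i=3: a=1 ⇒ p=53, q=6
→ (53, 6).  Check: 53²=2809, 78·6²=2808, difference 1.

53 6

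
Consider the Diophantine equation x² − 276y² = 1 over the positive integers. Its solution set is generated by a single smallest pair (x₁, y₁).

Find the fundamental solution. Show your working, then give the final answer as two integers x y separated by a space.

√276 → a₀=16, period (1,1,1,1,2,2,2,1,1,1,1,32); ℓ=12 even so k=11
i=0: a=16 ⇒ p=16, q=1
i=1: a=1 ⇒ p=17, q=1
…
i=5: a=2 ⇒ p=216, q=13
…
i=8: a=1 ⇒ p=1761, q=106
i=9: a=1 ⇒ p=3007, q=181
i=10: a=1 ⇒ p=4768, q=287
i=11: a=1 ⇒ p=7775, q=468
(x₁, y₁) = (7775, 468);  7775² − 276·468² = 1 ✓

7775 468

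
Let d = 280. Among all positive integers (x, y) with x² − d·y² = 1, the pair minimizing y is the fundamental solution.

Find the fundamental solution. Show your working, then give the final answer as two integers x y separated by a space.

√280 = [16; 1,2,1,2,1,32, …], period ℓ=6 (even) → k=5
i=0: a=16 ⇒ p=16, q=1
i=1: a=1 ⇒ p=17, q=1
i=2: a=2 ⇒ p=50, q=3
i=3: a=1 ⇒ p=67, q=4
i=4: a=2 ⇒ p=184, q=11
i=5: a=1 ⇒ p=251, q=15
fundamental: x₁=251, y₁=15  (since 63001 − 280·225 = 1)

251 15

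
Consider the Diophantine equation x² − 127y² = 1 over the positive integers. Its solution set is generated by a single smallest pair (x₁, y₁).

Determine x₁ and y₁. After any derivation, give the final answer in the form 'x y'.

√127 = [11; 3,1,2,2,7,11,7,2,2,1,3,22, …], period ℓ=12 (even) → k=11
step 0: (11, 1)  from 11·(1,0) + (0,1)
…
step 2: (45, 4)  from 1·(34,3) + (11,1)
step 3: (124, 11)  from 2·(45,4) + (34,3)
…
step 5: (2175, 193)  from 7·(293,26) + (124,11)
step 6: (24218, 2149)  from 11·(2175,193) + (293,26)
step 7: (171701, 15236)  from 7·(24218,2149) + (2175,193)
step 8: (367620, 32621)  from 2·(171701,15236) + (24218,2149)
step 9: (906941, 80478)  from 2·(367620,32621) + (171701,15236)
step 10: (1274561, 113099)  from 1·(906941,80478) + (367620,32621)
step 11: (4730624, 419775)  from 3·(1274561,113099) + (906941,80478)
(x₁, y₁) = (4730624, 419775);  4730624² − 127·419775² = 1 ✓

4730624 419775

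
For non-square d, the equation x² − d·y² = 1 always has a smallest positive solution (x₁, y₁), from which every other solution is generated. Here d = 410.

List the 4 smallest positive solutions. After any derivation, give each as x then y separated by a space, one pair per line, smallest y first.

d=410: √d = [20; 4,40] (ℓ=2, even), read p_1/q_1
step 0: (20, 1)  from 20·(1,0) + (0,1)
step 1: (81, 4)  from 4·(20,1) + (1,0)
(x₁, y₁) = (81, 4);  81² − 410·4² = 1 ✓
k=2:  x_2 = 81·81+410·4·4 = 13121,  y_2 = 81·4+4·81 = 648
k=3:  x_3 = 81·13121+410·4·648 = 2125521,  y_3 = 81·648+4·13121 = 104972
k=4:  x_4 = 81·2125521+410·4·104972 = 344321281,  y_4 = 81·104972+4·2125521 = 17004816

81 4
13121 648
2125521 104972
344321281 17004816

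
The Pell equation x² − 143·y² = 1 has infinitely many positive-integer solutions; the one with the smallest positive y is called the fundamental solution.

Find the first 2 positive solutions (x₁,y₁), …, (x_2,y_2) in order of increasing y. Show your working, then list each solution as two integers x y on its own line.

√143 = [11; 1,22, …], period ℓ=2 (even) → k=1
k=0  a_k=11  p_k/q_k = 11/1
k=1  a_k=1  p_k/q_k = 12/1
(x₁, y₁) = (12, 1);  12² − 143·1² = 1 ✓
(12+1√143)^2 = 287 + 24√143

12 1
287 24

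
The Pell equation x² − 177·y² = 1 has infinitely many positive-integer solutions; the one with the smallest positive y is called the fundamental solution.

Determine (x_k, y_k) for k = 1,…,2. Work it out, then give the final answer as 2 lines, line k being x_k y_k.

62423 4692
7793261857 585777432

[13; 3,3,2,8,2,3,3,26] for √177; ℓ=8 ⇒ convergent index 7
k=0  a_k=13  p_k/q_k = 13/1
k=1  a_k=3  p_k/q_k = 40/3
k=2  a_k=3  p_k/q_k = 133/10
k=3  a_k=2  p_k/q_k = 306/23
k=4  a_k=8  p_k/q_k = 2581/194
k=5  a_k=2  p_k/q_k = 5468/411
k=6  a_k=3  p_k/q_k = 18985/1427
k=7  a_k=3  p_k/q_k = 62423/4692
→ (62423, 4692).  Check: 62423²=3896630929, 177·4692²=3896630928, difference 1.
(62423+4692√177)^2 = 7793261857 + 585777432√177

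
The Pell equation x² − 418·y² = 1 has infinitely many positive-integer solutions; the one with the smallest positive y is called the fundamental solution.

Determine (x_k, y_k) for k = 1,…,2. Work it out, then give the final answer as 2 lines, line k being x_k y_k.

33857 1656
2292592897 112134384

√418 → a₀=20, period (2,4,20,4,2,40); ℓ=6 even so k=5
k=0  a_k=20  p_k/q_k = 20/1
…
k=3  a_k=20  p_k/q_k = 3721/182
k=4  a_k=4  p_k/q_k = 15068/737
k=5  a_k=2  p_k/q_k = 33857/1656
(x₁, y₁) = (33857, 1656);  33857² − 418·1656² = 1 ✓
k=2:  x_2 = 33857·33857+418·1656·1656 = 2292592897,  y_2 = 33857·1656+1656·33857 = 112134384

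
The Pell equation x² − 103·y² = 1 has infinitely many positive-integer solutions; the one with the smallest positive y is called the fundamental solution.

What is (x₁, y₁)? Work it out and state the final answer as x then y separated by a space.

√103 → a₀=10, period (6,1,2,1,1,9,1,1,2,1,6,20); ℓ=12 even so k=11
i=0: a=10 ⇒ p=10, q=1
i=1: a=6 ⇒ p=61, q=6
i=2: a=1 ⇒ p=71, q=7
…
i=6: a=9 ⇒ p=4567, q=450
i=7: a=1 ⇒ p=5044, q=497
…
i=10: a=1 ⇒ p=33877, q=3338
i=11: a=6 ⇒ p=227528, q=22419
fundamental: x₁=227528, y₁=22419  (since 51768990784 − 103·502611561 = 1)

227528 22419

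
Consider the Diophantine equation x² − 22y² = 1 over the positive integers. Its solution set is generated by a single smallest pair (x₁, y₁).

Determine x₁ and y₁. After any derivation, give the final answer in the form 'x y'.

√22 → a₀=4, period (1,2,4,2,1,8); ℓ=6 even so k=5
step 0: (4, 1)  from 4·(1,0) + (0,1)
step 1: (5, 1)  from 1·(4,1) + (1,0)
step 2: (14, 3)  from 2·(5,1) + (4,1)
step 3: (61, 13)  from 4·(14,3) + (5,1)
step 4: (136, 29)  from 2·(61,13) + (14,3)
step 5: (197, 42)  from 1·(136,29) + (61,13)
fundamental: x₁=197, y₁=42  (since 38809 − 22·1764 = 1)

197 42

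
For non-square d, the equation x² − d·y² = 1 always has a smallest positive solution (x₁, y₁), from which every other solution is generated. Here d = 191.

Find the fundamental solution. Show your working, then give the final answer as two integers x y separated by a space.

√191 = [13; 1,4,1,1,3,…,4,1,26, …], period ℓ=16 (even) → k=15
step 0: (13, 1)  from 13·(1,0) + (0,1)
…
step 4: (152, 11)  from 1·(83,6) + (69,5)
step 5: (539, 39)  from 3·(152,11) + (83,6)
step 6: (1230, 89)  from 2·(539,39) + (152,11)
…
step 10: (207083, 14984)  from 2·(83433,6037) + (40217,2910)
…
step 14: (7377553, 533821)  from 4·(1616447,116962) + (911765,65973)
step 15: (8994000, 650783)  from 1·(7377553,533821) + (1616447,116962)
→ (8994000, 650783).  Check: 8994000²=80892036000000, 191·650783²=80892035999999, difference 1.

8994000 650783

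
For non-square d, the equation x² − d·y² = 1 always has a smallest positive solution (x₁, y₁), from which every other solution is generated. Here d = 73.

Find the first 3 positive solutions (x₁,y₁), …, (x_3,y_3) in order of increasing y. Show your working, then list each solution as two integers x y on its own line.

[8; 1,1,5,5,1,1,16] for √73; ℓ=7 ⇒ convergent index 13
a_0=8:  p_0=8·1+0=8,  q_0=8·0+1=1
a_1=1:  p_1=1·8+1=9,  q_1=1·1+0=1
a_2=1:  p_2=1·9+8=17,  q_2=1·1+1=2
…
a_4=5:  p_4=5·94+17=487,  q_4=5·11+2=57
…
a_6=1:  p_6=1·581+487=1068,  q_6=1·68+57=125
a_7=16:  p_7=16·1068+581=17669,  q_7=16·125+68=2068
a_8=1:  p_8=1·17669+1068=18737,  q_8=1·2068+125=2193
a_9=1:  p_9=1·18737+17669=36406,  q_9=1·2193+2068=4261
…
a_12=1:  p_12=1·1040241+200767=1241008,  q_12=1·121751+23498=145249
a_13=1:  p_13=1·1241008+1040241=2281249,  q_13=1·145249+121751=267000
→ (2281249, 267000).  Check: 2281249²=5204097000001, 73·267000²=5204097000000, difference 1.
k=2:  x_2 = 2281249·2281249+73·267000·267000 = 10408194000001,  y_2 = 2281249·267000+267000·2281249 = 1218186966000
k=3:  x_3 = 2281249·10408194000001+73·267000·1218186966000 = 47487364308614281249,  y_3 = 2281249·1218186966000+267000·10408194000001 = 5557975596000801000

2281249 267000
10408194000001 1218186966000
47487364308614281249 5557975596000801000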